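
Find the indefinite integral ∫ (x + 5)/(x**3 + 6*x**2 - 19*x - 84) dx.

9*log(x - 4)/77 - log(x + 3)/14 - log(x + 7)/22 + C

Factor the denominator: (x - 4)*(x + 3)*(x + 7).
Partial-fraction decomposition: -1/(22*(x + 7)) - 1/(14*(x + 3)) + 9/(77*(x - 4)).
Integrate each term: A/(x−a) contributes A·log|x−a|.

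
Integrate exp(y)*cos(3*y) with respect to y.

Let I denote the integral. Integrate by parts with u = cos(3*y), dv = exp(y) dy, so v = exp(y): I = exp(y)*cos(3*y) + 3·∫ exp(y)*sin(3*y) dy.
Apply parts again with u = sin(3*y), dv = exp(y) dy: ∫ exp(y)*sin(3*y) dy = exp(y)*sin(3*y) − 3·I. Substituting back brings back I: I = 3*exp(y)*sin(3*y) + exp(y)*cos(3*y) − 9·I.
Solving for I: (1 + 9)·I equals the remaining terms, so I = (1/10)·(3*exp(y)*sin(3*y) + exp(y)*cos(3*y)).

3*exp(y)*sin(3*y)/10 + exp(y)*cos(3*y)/10 + C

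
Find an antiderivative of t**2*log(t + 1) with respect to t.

t**3*log(t + 1)/3 - t**3/9 + t**2/6 - t/3 + log(t + 1)/3 + C

Use integration by parts with u = log(t + 1), dv = t**2 dt.
Then du = 1/(t + 1) dt and v = t**3/3.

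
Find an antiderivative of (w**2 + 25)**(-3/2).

w/(25*sqrt(w**2 + 25)) + C

Substitute w = 5·tan(θ), so dw = 5·sec(θ)^2 dθ and the radical becomes sqrt(w**2 + 25) = 5·sec(θ) by the Pythagorean identity.
Integrate the resulting trig expression in θ, then back-substitute tan(θ) = w/5, sec(θ) = sqrt(w**2 + 25)/5 (absorbing any constant into C).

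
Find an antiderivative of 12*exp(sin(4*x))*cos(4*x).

3*exp(sin(4*x)) + C

Let u = sin(4*x), so du = (4*cos(4*x)) dx.
Rewriting, the integral becomes 3·∫ e^u du = 3·e^u.
Substituting back, u = sin(4*x).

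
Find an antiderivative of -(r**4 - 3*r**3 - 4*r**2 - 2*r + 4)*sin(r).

Use integration by parts with u = r**4 - 3*r**3 - 4*r**2 - 2*r + 4, dv = -sin(r) dr, so v = cos(r).
Apply parts 4 times (tabular method): alternate signs, differentiate u down to 0, integrate dv up.

r**4*cos(r) - 4*r**3*sin(r) - 3*r**3*cos(r) + 9*r**2*sin(r) - 16*r**2*cos(r) + 32*r*sin(r) + 16*r*cos(r) - 16*sin(r) + 36*cos(r) + C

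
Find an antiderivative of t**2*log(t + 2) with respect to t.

t**3*log(t + 2)/3 - t**3/9 + t**2/3 - 4*t/3 + 8*log(t + 2)/3 + C

Use integration by parts with u = log(t + 2), dv = t**2 dt.
Then du = 1/(t + 2) dt and v = t**3/3.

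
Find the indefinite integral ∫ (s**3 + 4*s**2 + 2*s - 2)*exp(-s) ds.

(-s**3 - 7*s**2 - 16*s - 14)*exp(-s) + C

Use integration by parts with u = s**3 + 4*s**2 + 2*s - 2, dv = exp(-s) ds, so v = -exp(-s).
Apply parts 3 times (tabular method): alternate signs, differentiate u down to 0, integrate dv up.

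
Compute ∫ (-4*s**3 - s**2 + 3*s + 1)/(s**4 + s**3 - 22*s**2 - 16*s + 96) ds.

-37*log(s - 4)/16 + 29*log(s - 2)/60 + 13*log(s + 3)/5 - 229*log(s + 4)/48 + C

Factor the denominator: (s - 4)*(s - 2)*(s + 3)*(s + 4).
Partial-fraction decomposition: -229/(48*(s + 4)) + 13/(5*(s + 3)) + 29/(60*(s - 2)) - 37/(16*(s - 4)).
Integrate each term: A/(s−a) contributes A·log|s−a|.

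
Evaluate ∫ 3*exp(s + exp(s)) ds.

3*exp(exp(s)) + C

Let u = exp(s), so du = (exp(s)) ds.
Rewriting, the integral becomes 3·∫ e^u du = 3·e^u.
Substituting back, u = exp(s).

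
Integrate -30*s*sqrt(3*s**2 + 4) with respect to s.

-10*(3*s**2 + 4)**(3/2)/3 + C

Let u = 3*s**2 + 4, so du = (6*s) ds.
Rewriting, the integral becomes -5·∫ √u du = -5·(2/3)u^(3/2).
Substituting back, u = 3*s**2 + 4.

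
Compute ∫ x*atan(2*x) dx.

Use integration by parts with u = arctan(2*x), dv = x dx.
Then du = 2/(4*x**2 + 1) dx.

x**2*atan(2*x)/2 - x/4 + atan(2*x)/8 + C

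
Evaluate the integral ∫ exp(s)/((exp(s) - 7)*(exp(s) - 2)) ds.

log(exp(s) - 7)/5 - log(exp(s) - 2)/5 + C

Let u = e^s, du = e^s ds.
The integral becomes ∫ du/((u-2)(u-7)); decompose into partial fractions.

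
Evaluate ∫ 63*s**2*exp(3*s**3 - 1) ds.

Let u = 3*s**3 - 1, so du = (9*s**2) ds.
Rewriting, the integral becomes 7·∫ e^u du = 7·e^u.
Substituting back, u = 3*s**3 - 1.

7*exp(3*s**3 - 1) + C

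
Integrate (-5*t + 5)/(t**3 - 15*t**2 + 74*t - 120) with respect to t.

-25*log(t - 6)/2 + 20*log(t - 5) - 15*log(t - 4)/2 + C

Factor the denominator: (t - 6)*(t - 5)*(t - 4).
Partial-fraction decomposition: -15/(2*(t - 4)) + 20/(t - 5) - 25/(2*(t - 6)).
Integrate each term: A/(t−a) contributes A·log|t−a|.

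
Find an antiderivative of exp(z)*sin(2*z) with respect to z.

exp(z)*sin(2*z)/5 - 2*exp(z)*cos(2*z)/5 + C

Let I denote the integral. Integrate by parts with u = sin(2*z), dv = exp(z) dz, so v = exp(z): I = exp(z)*sin(2*z) − 2·∫ exp(z)*cos(2*z) dz.
Apply parts again with u = cos(2*z), dv = exp(z) dz: ∫ exp(z)*cos(2*z) dz = exp(z)*cos(2*z) + 2·I. Substituting back brings back I: I = exp(z)*sin(2*z) - 2*exp(z)*cos(2*z) − 4·I.
Solving for I: (1 + 4)·I equals the remaining terms, so I = (1/5)·(exp(z)*sin(2*z) - 2*exp(z)*cos(2*z)).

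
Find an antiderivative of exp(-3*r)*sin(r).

-3*exp(-3*r)*sin(r)/10 - exp(-3*r)*cos(r)/10 + C

Let I denote the integral. Integrate by parts with u = sin(r), dv = exp(-3*r) dr, so v = -exp(-3*r)/3: I = -exp(-3*r)*sin(r)/3 + (1/3)·∫ exp(-3*r)*cos(r) dr.
Apply parts again with u = cos(r), dv = exp(-3*r) dr: ∫ exp(-3*r)*cos(r) dr = -exp(-3*r)*cos(r)/3 − (1/3)·I. Substituting back brings back I: I = -exp(-3*r)*sin(r)/3 - exp(-3*r)*cos(r)/9 − (1/9)·I.
Solving for I: (1 + 1/9)·I equals the remaining terms, so I = (9/10)·(-exp(-3*r)*sin(r)/3 - exp(-3*r)*cos(r)/9).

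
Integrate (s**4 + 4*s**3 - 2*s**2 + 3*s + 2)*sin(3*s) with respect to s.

-s**4*cos(3*s)/3 + 4*s**3*sin(3*s)/9 - 4*s**3*cos(3*s)/3 + 4*s**2*sin(3*s)/3 + 10*s**2*cos(3*s)/9 - 20*s*sin(3*s)/27 - s*cos(3*s)/9 + sin(3*s)/27 - 74*cos(3*s)/81 + C

Use integration by parts with u = s**4 + 4*s**3 - 2*s**2 + 3*s + 2, dv = sin(3*s) ds, so v = -cos(3*s)/3.
Apply parts 4 times (tabular method): alternate signs, differentiate u down to 0, integrate dv up.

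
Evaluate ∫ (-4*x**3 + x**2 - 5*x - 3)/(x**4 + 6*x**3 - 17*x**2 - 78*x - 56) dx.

Factor the denominator: (x - 4)*(x + 1)*(x + 2)*(x + 7).
Partial-fraction decomposition: -1453/(330*(x + 7)) + 43/(30*(x + 2)) - 7/(30*(x + 1)) - 263/(330*(x - 4)).
Integrate each term: A/(x−a) contributes A·log|x−a|.

-263*log(x - 4)/330 - 7*log(x + 1)/30 + 43*log(x + 2)/30 - 1453*log(x + 7)/330 + C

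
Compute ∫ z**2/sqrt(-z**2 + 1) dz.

-z*sqrt(-z**2 + 1)/2 + asin(z)/2 + C

Substitute z = sin(θ), so dz = cos(θ) dθ and the radical becomes sqrt(-z**2 + 1) = cos(θ) by the Pythagorean identity.
Integrate the resulting trig expression in θ, then back-substitute θ = asin(z), sin(θ) = z, cos(θ) = sqrt(-z**2 + 1) (absorbing any constant into C).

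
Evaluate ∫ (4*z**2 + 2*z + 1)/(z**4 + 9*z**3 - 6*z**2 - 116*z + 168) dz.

313*log(z - 2)/1728 + 133*log(z + 6)/64 - 61*log(z + 7)/27 - 7/(24*z - 48) + C

Factor the denominator: (z - 2)**2*(z + 6)*(z + 7).
Partial-fraction decomposition: -61/(27*(z + 7)) + 133/(64*(z + 6)) + 313/(1728*(z - 2)) + 7/(24*(z - 2)**2).
Integrate each term; A/(z−a) gives A·log|z−a|; A/(z−a)² gives −A/(z−a).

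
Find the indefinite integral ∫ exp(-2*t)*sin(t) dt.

Let I denote the integral. Integrate by parts with u = sin(t), dv = exp(-2*t) dt, so v = -exp(-2*t)/2: I = -exp(-2*t)*sin(t)/2 + (1/2)·∫ exp(-2*t)*cos(t) dt.
Apply parts again with u = cos(t), dv = exp(-2*t) dt: ∫ exp(-2*t)*cos(t) dt = -exp(-2*t)*cos(t)/2 − (1/2)·I. Substituting back brings back I: I = -exp(-2*t)*sin(t)/2 - exp(-2*t)*cos(t)/4 − (1/4)·I.
Solving for I: (1 + 1/4)·I equals the remaining terms, so I = (4/5)·(-exp(-2*t)*sin(t)/2 - exp(-2*t)*cos(t)/4).

-2*exp(-2*t)*sin(t)/5 - exp(-2*t)*cos(t)/5 + C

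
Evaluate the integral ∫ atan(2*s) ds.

Use integration by parts with u = arctan(2*s), dv = ds.
Then du = 2/(4*s**2 + 1) ds.

s*atan(2*s) - log(4*s**2 + 1)/4 + C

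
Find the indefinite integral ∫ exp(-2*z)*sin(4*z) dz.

Let I denote the integral. Integrate by parts with u = sin(4*z), dv = exp(-2*z) dz, so v = -exp(-2*z)/2: I = -exp(-2*z)*sin(4*z)/2 + 2·∫ exp(-2*z)*cos(4*z) dz.
Apply parts again with u = cos(4*z), dv = exp(-2*z) dz: ∫ exp(-2*z)*cos(4*z) dz = -exp(-2*z)*cos(4*z)/2 − 2·I. Substituting back brings back I: I = -exp(-2*z)*sin(4*z)/2 - exp(-2*z)*cos(4*z) − 4·I.
Solving for I: (1 + 4)·I equals the remaining terms, so I = (1/5)·(-exp(-2*z)*sin(4*z)/2 - exp(-2*z)*cos(4*z)).

-exp(-2*z)*sin(4*z)/10 - exp(-2*z)*cos(4*z)/5 + C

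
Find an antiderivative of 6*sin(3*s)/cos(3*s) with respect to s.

-2*log(cos(3*s)) + C

Let u = cos(3*s), so du = (-3*sin(3*s)) ds.
Rewriting, the integral becomes -2·∫ 1/u du = -2·log(u).
Substituting back, u = cos(3*s).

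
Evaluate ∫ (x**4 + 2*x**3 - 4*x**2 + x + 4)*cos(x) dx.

Use integration by parts with u = x**4 + 2*x**3 - 4*x**2 + x + 4, dv = cos(x) dx, so v = sin(x).
Apply parts 4 times (tabular method): alternate signs, differentiate u down to 0, integrate dv up.

x**4*sin(x) + 2*x**3*sin(x) + 4*x**3*cos(x) - 16*x**2*sin(x) + 6*x**2*cos(x) - 11*x*sin(x) - 32*x*cos(x) + 36*sin(x) - 11*cos(x) + C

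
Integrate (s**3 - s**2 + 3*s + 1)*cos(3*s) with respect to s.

Use integration by parts with u = s**3 - s**2 + 3*s + 1, dv = cos(3*s) ds, so v = sin(3*s)/3.
Apply parts 3 times (tabular method): alternate signs, differentiate u down to 0, integrate dv up.

s**3*sin(3*s)/3 - s**2*sin(3*s)/3 + s**2*cos(3*s)/3 + 7*s*sin(3*s)/9 - 2*s*cos(3*s)/9 + 11*sin(3*s)/27 + 7*cos(3*s)/27 + C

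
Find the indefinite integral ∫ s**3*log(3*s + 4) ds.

s**4*log(3*s + 4)/4 - s**4/16 + s**3/9 - 2*s**2/9 + 16*s/27 - 64*log(3*s + 4)/81 + C

Use integration by parts with u = log(3*s + 4), dv = s**3 ds.
Then du = 3/(3*s + 4) ds and v = s**4/4.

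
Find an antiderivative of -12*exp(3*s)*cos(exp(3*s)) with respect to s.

-4*sin(exp(3*s)) + C

Let u = exp(3*s), so du = (3*exp(3*s)) ds.
Rewriting, the integral becomes -4·∫ cos(u) du = -4·sin(u).
Substituting back, u = exp(3*s).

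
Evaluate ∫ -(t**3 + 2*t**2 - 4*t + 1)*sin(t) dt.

Use integration by parts with u = t**3 + 2*t**2 - 4*t + 1, dv = -sin(t) dt, so v = cos(t).
Apply parts 3 times (tabular method): alternate signs, differentiate u down to 0, integrate dv up.

t**3*cos(t) - 3*t**2*sin(t) + 2*t**2*cos(t) - 4*t*sin(t) - 10*t*cos(t) + 10*sin(t) - 3*cos(t) + C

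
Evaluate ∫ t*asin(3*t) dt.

Use integration by parts with u = arcsin(3*t), dv = t dt.
Then du = 3/sqrt(-9*t**2 + 1) dt.

t**2*asin(3*t)/2 + t*sqrt(-9*t**2 + 1)/12 - asin(3*t)/36 + C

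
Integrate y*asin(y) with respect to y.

y**2*asin(y)/2 + y*sqrt(-y**2 + 1)/4 - asin(y)/4 + C

Use integration by parts with u = arcsin(y), dv = y dy.
Then du = 1/sqrt(-y**2 + 1) dy.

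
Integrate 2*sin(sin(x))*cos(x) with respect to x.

Let u = sin(x), so du = (cos(x)) dx.
Rewriting, the integral becomes 2·∫ sin(u) du = 2·-cos(u).
Substituting back, u = sin(x).

-2*cos(sin(x)) + C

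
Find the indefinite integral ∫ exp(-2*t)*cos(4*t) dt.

Let I denote the integral. Integrate by parts with u = cos(4*t), dv = exp(-2*t) dt, so v = -exp(-2*t)/2: I = -exp(-2*t)*cos(4*t)/2 − 2·∫ exp(-2*t)*sin(4*t) dt.
Apply parts again with u = sin(4*t), dv = exp(-2*t) dt: ∫ exp(-2*t)*sin(4*t) dt = -exp(-2*t)*sin(4*t)/2 + 2·I. Substituting back brings back I: I = exp(-2*t)*sin(4*t) - exp(-2*t)*cos(4*t)/2 − 4·I.
Solving for I: (1 + 4)·I equals the remaining terms, so I = (1/5)·(exp(-2*t)*sin(4*t) - exp(-2*t)*cos(4*t)/2).

exp(-2*t)*sin(4*t)/5 - exp(-2*t)*cos(4*t)/10 + C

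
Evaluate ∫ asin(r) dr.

Use integration by parts with u = arcsin(r), dv = dr.
Then du = 1/sqrt(-r**2 + 1) dr.

r*asin(r) + sqrt(-r**2 + 1) + C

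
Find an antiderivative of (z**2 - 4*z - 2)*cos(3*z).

Use integration by parts with u = z**2 - 4*z - 2, dv = cos(3*z) dz, so v = sin(3*z)/3.
Apply parts 2 times (tabular method): alternate signs, differentiate u down to 0, integrate dv up.

z**2*sin(3*z)/3 - 4*z*sin(3*z)/3 + 2*z*cos(3*z)/9 - 20*sin(3*z)/27 - 4*cos(3*z)/9 + C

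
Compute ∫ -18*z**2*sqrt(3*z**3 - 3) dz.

Let u = 3*z**3 - 3, so du = (9*z**2) dz.
Rewriting, the integral becomes -2·∫ √u du = -2·(2/3)u^(3/2).
Substituting back, u = 3*z**3 - 3.

-4*(3*z**3 - 3)**(3/2)/3 + C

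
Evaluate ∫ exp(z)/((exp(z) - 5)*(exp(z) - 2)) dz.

log(exp(z) - 5)/3 - log(exp(z) - 2)/3 + C

Let u = e^z, du = e^z dz.
The integral becomes ∫ du/((u-5)(u-2)); decompose into partial fractions.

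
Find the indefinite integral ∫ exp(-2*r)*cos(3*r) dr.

3*exp(-2*r)*sin(3*r)/13 - 2*exp(-2*r)*cos(3*r)/13 + C

Let I denote the integral. Integrate by parts with u = cos(3*r), dv = exp(-2*r) dr, so v = -exp(-2*r)/2: I = -exp(-2*r)*cos(3*r)/2 − (3/2)·∫ exp(-2*r)*sin(3*r) dr.
Apply parts again with u = sin(3*r), dv = exp(-2*r) dr: ∫ exp(-2*r)*sin(3*r) dr = -exp(-2*r)*sin(3*r)/2 + (3/2)·I. Substituting back brings back I: I = 3*exp(-2*r)*sin(3*r)/4 - exp(-2*r)*cos(3*r)/2 − (9/4)·I.
Solving for I: (1 + 9/4)·I equals the remaining terms, so I = (4/13)·(3*exp(-2*r)*sin(3*r)/4 - exp(-2*r)*cos(3*r)/2).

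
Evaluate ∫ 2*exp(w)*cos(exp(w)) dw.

Let u = exp(w), so du = (exp(w)) dw.
Rewriting, the integral becomes 2·∫ cos(u) du = 2·sin(u).
Substituting back, u = exp(w).

2*sin(exp(w)) + C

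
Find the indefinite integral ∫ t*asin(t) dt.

t**2*asin(t)/2 + t*sqrt(-t**2 + 1)/4 - asin(t)/4 + C

Use integration by parts with u = arcsin(t), dv = t dt.
Then du = 1/sqrt(-t**2 + 1) dt.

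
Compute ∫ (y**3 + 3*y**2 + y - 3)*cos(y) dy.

y**3*sin(y) + 3*y**2*sin(y) + 3*y**2*cos(y) - 5*y*sin(y) + 6*y*cos(y) - 9*sin(y) - 5*cos(y) + C

Use integration by parts with u = y**3 + 3*y**2 + y - 3, dv = cos(y) dy, so v = sin(y).
Apply parts 3 times (tabular method): alternate signs, differentiate u down to 0, integrate dv up.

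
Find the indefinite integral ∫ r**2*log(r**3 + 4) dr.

r**3*log(r**3 + 4)/3 - r**3/3 + 4*log(r**3 + 4)/3 + C

Let u = r**3 + 4, so du = (3*r**2) dr.
The integral becomes (1/3)·∫ log(u) du; integrate by parts with u′=log(u), dv′=du.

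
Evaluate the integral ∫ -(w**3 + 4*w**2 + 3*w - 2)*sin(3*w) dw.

w**3*cos(3*w)/3 - w**2*sin(3*w)/3 + 4*w**2*cos(3*w)/3 - 8*w*sin(3*w)/9 + 7*w*cos(3*w)/9 - 7*sin(3*w)/27 - 26*cos(3*w)/27 + C

Use integration by parts with u = w**3 + 4*w**2 + 3*w - 2, dv = -sin(3*w) dw, so v = cos(3*w)/3.
Apply parts 3 times (tabular method): alternate signs, differentiate u down to 0, integrate dv up.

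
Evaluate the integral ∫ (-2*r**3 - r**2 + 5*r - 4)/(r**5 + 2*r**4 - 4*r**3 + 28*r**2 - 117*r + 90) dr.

Factor the denominator: (r - 2)*(r - 1)*(r + 5)*(r**2 + 9).
Partial-fraction decomposition: -(37*r + 2297)/(2210*(r**2 + 9)) + 7/(51*(r + 5)) + 1/(30*(r - 1)) - 2/(13*(r - 2)).
Integrate each term; A/(r−a) gives A·log|r−a|; the (Br+D)/(r²+p²) term gives a log and an atan.

-2*log(r - 2)/13 + log(r - 1)/30 + 7*log(r + 5)/51 - 37*log(r**2 + 9)/4420 - 2297*atan(r/3)/6630 + C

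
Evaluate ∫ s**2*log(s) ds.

s**3*log(s)/3 - s**3/9 + C

Use integration by parts with u = log(s), dv = s**2 ds.
Then du = 1/s ds and v = s**3/3.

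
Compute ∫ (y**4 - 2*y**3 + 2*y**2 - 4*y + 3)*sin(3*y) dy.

-y**4*cos(3*y)/3 + 4*y**3*sin(3*y)/9 + 2*y**3*cos(3*y)/3 - 2*y**2*sin(3*y)/3 - 2*y**2*cos(3*y)/9 + 4*y*sin(3*y)/27 + 8*y*cos(3*y)/9 - 8*sin(3*y)/27 - 77*cos(3*y)/81 + C

Use integration by parts with u = y**4 - 2*y**3 + 2*y**2 - 4*y + 3, dv = sin(3*y) dy, so v = -cos(3*y)/3.
Apply parts 4 times (tabular method): alternate signs, differentiate u down to 0, integrate dv up.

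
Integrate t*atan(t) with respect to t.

t**2*atan(t)/2 - t/2 + atan(t)/2 + C

Use integration by parts with u = arctan(t), dv = t dt.
Then du = 1/(t**2 + 1) dt.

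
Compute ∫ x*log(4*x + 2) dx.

Use integration by parts with u = log(4*x + 2), dv = x dx.
Then du = 4/(4*x + 2) dx and v = x**2/2.

x**2*log(4*x + 2)/2 - x**2/4 + x/4 - log(2*x + 1)/8 + C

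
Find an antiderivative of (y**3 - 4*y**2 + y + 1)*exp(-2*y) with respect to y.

Use integration by parts with u = y**3 - 4*y**2 + y + 1, dv = exp(-2*y) dy, so v = -exp(-2*y)/2.
Apply parts 3 times (tabular method): alternate signs, differentiate u down to 0, integrate dv up.

(-4*y**3 + 10*y**2 + 6*y - 1)*exp(-2*y)/8 + C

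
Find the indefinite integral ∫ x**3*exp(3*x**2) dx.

Let u = x², du = 2x dx; rewrite as (1/2)∫ u^1·exp(3u) du.
Now integrate by parts 1 time.

(3*x**2 - 1)*exp(3*x**2)/18 + C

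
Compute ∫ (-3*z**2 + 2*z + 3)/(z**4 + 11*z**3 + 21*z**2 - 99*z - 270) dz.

-log(z - 3)/24 + 5*log(z + 3)/6 - 41*log(z + 5)/8 + 13*log(z + 6)/3 + C

Factor the denominator: (z - 3)*(z + 3)*(z + 5)*(z + 6).
Partial-fraction decomposition: 13/(3*(z + 6)) - 41/(8*(z + 5)) + 5/(6*(z + 3)) - 1/(24*(z - 3)).
Integrate each term: A/(z−a) contributes A·log|z−a|.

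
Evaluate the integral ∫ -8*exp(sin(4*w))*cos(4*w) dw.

Let u = sin(4*w), so du = (4*cos(4*w)) dw.
Rewriting, the integral becomes -2·∫ e^u du = -2·e^u.
Substituting back, u = sin(4*w).

-2*exp(sin(4*w)) + C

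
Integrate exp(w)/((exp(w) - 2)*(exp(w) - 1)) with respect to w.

log(exp(w) - 2) - log(exp(w) - 1) + C

Let u = e^w, du = e^w dw.
The integral becomes ∫ du/((u-2)(u-1)); decompose into partial fractions.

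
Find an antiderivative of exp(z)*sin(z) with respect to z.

exp(z)*sin(z)/2 - exp(z)*cos(z)/2 + C

Let I denote the integral. Integrate by parts with u = sin(z), dv = exp(z) dz, so v = exp(z): I = exp(z)*sin(z) − ∫ exp(z)*cos(z) dz.
Apply parts again with u = cos(z), dv = exp(z) dz: ∫ exp(z)*cos(z) dz = exp(z)*cos(z) + I. Substituting back brings back I: I = exp(z)*sin(z) - exp(z)*cos(z) − I.
Solving for I: (1 + 1)·I equals the remaining terms, so I = (1/2)·(exp(z)*sin(z) - exp(z)*cos(z)).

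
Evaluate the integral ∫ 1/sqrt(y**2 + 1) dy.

log(y + sqrt(y**2 + 1)) + C

Substitute y = tan(θ), so dy = sec(θ)^2 dθ and the radical becomes sqrt(y**2 + 1) = sec(θ) by the Pythagorean identity.
Integrate the resulting trig expression in θ, then back-substitute tan(θ) = y, sec(θ) = sqrt(y**2 + 1) (absorbing any constant into C).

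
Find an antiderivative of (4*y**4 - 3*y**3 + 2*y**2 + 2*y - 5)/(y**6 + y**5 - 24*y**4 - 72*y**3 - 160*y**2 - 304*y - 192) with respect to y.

Factor the denominator: (y - 6)*(y + 1)*(y + 2)*(y + 4)*(y**2 + 4).
Partial-fraction decomposition: (13*y - 1)/(80*(y**2 + 4)) - 247/(240*(y + 4)) + 87/(128*(y + 2)) - 2/(105*(y + 1)) + 923/(4480*(y - 6)).
Integrate each term; A/(y−a) gives A·log|y−a|; the (By+D)/(y²+p²) term gives a log and an atan.

923*log(y - 6)/4480 - 2*log(y + 1)/105 + 87*log(y + 2)/128 - 247*log(y + 4)/240 + 13*log(y**2 + 4)/160 - atan(y/2)/160 + C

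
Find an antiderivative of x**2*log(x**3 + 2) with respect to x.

x**3*log(x**3 + 2)/3 - x**3/3 + 2*log(x**3 + 2)/3 + C

Let u = x**3 + 2, so du = (3*x**2) dx.
The integral becomes (1/3)·∫ log(u) du; integrate by parts with u′=log(u), dv′=du.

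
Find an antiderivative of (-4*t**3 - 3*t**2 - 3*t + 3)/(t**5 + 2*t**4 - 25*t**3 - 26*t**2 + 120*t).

Factor the denominator: t*(t - 4)*(t - 2)*(t + 3)*(t + 5).
Partial-fraction decomposition: 443/(630*(t + 5)) - 31/(70*(t + 3)) + 47/(140*(t - 2)) - 313/(504*(t - 4)) + 1/(40*t).
Integrate each term: A/(t−a) contributes A·log|t−a|.

log(t)/40 - 313*log(t - 4)/504 + 47*log(t - 2)/140 - 31*log(t + 3)/70 + 443*log(t + 5)/630 + C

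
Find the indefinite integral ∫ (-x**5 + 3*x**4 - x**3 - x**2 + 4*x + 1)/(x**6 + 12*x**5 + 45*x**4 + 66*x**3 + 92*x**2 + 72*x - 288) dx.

log(x - 1)/140 - 493*log(x + 3)/156 + 73*log(x + 4)/8 - 11821*log(x + 6)/1680 + 67*log(x**2 + 4)/2080 - 107*atan(x/2)/1040 + C

Factor the denominator: (x - 1)*(x + 3)*(x + 4)*(x + 6)*(x**2 + 4).
Partial-fraction decomposition: (67*x - 214)/(1040*(x**2 + 4)) - 11821/(1680*(x + 6)) + 73/(8*(x + 4)) - 493/(156*(x + 3)) + 1/(140*(x - 1)).
Integrate each term; A/(x−a) gives A·log|x−a|; the (Bx+D)/(x²+p²) term gives a log and an atan.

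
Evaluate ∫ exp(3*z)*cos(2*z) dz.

2*exp(3*z)*sin(2*z)/13 + 3*exp(3*z)*cos(2*z)/13 + C

Let I denote the integral. Integrate by parts with u = cos(2*z), dv = exp(3*z) dz, so v = exp(3*z)/3: I = exp(3*z)*cos(2*z)/3 + (2/3)·∫ exp(3*z)*sin(2*z) dz.
Apply parts again with u = sin(2*z), dv = exp(3*z) dz: ∫ exp(3*z)*sin(2*z) dz = exp(3*z)*sin(2*z)/3 − (2/3)·I. Substituting back brings back I: I = 2*exp(3*z)*sin(2*z)/9 + exp(3*z)*cos(2*z)/3 − (4/9)·I.
Solving for I: (1 + 4/9)·I equals the remaining terms, so I = (9/13)·(2*exp(3*z)*sin(2*z)/9 + exp(3*z)*cos(2*z)/3).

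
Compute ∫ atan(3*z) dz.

z*atan(3*z) - log(9*z**2 + 1)/6 + C

Use integration by parts with u = arctan(3*z), dv = dz.
Then du = 3/(9*z**2 + 1) dz.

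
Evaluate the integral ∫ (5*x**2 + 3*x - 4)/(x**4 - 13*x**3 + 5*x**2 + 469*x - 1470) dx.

Factor the denominator: (x - 7)**2*(x - 5)*(x + 6).
Partial-fraction decomposition: -158/(1859*(x + 6)) + 34/(11*(x - 5)) - 508/(169*(x - 7)) + 131/(13*(x - 7)**2).
Integrate each term; A/(x−a) gives A·log|x−a|; A/(x−a)² gives −A/(x−a).

-508*log(x - 7)/169 + 34*log(x - 5)/11 - 158*log(x + 6)/1859 - 131/(13*x - 91) + C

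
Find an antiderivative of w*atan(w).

Use integration by parts with u = arctan(w), dv = w dw.
Then du = 1/(w**2 + 1) dw.

w**2*atan(w)/2 - w/2 + atan(w)/2 + C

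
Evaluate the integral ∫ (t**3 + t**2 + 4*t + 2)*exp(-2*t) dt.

Use integration by parts with u = t**3 + t**2 + 4*t + 2, dv = exp(-2*t) dt, so v = -exp(-2*t)/2.
Apply parts 3 times (tabular method): alternate signs, differentiate u down to 0, integrate dv up.

(-4*t**3 - 10*t**2 - 26*t - 21)*exp(-2*t)/8 + C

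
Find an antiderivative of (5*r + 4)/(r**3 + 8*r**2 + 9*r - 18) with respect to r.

9*log(r - 1)/28 + 11*log(r + 3)/12 - 26*log(r + 6)/21 + C

Factor the denominator: (r - 1)*(r + 3)*(r + 6).
Partial-fraction decomposition: -26/(21*(r + 6)) + 11/(12*(r + 3)) + 9/(28*(r - 1)).
Integrate each term: A/(r−a) contributes A·log|r−a|.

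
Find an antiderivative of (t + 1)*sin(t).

Use integration by parts with u = t + 1, dv = sin(t) dt, so v = -cos(t).
Apply parts 1 times (tabular method): alternate signs, differentiate u down to 0, integrate dv up.

-t*cos(t) + sin(t) - cos(t) + C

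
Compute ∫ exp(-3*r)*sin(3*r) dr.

-exp(-3*r)*sin(3*r)/6 - exp(-3*r)*cos(3*r)/6 + C

Let I denote the integral. Integrate by parts with u = sin(3*r), dv = exp(-3*r) dr, so v = -exp(-3*r)/3: I = -exp(-3*r)*sin(3*r)/3 + ∫ exp(-3*r)*cos(3*r) dr.
Apply parts again with u = cos(3*r), dv = exp(-3*r) dr: ∫ exp(-3*r)*cos(3*r) dr = -exp(-3*r)*cos(3*r)/3 − I. Substituting back brings back I: I = -exp(-3*r)*sin(3*r)/3 - exp(-3*r)*cos(3*r)/3 − I.
Solving for I: (1 + 1)·I equals the remaining terms, so I = (1/2)·(-exp(-3*r)*sin(3*r)/3 - exp(-3*r)*cos(3*r)/3).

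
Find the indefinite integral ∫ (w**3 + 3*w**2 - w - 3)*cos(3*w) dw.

Use integration by parts with u = w**3 + 3*w**2 - w - 3, dv = cos(3*w) dw, so v = sin(3*w)/3.
Apply parts 3 times (tabular method): alternate signs, differentiate u down to 0, integrate dv up.

w**3*sin(3*w)/3 + w**2*sin(3*w) + w**2*cos(3*w)/3 - 5*w*sin(3*w)/9 + 2*w*cos(3*w)/3 - 11*sin(3*w)/9 - 5*cos(3*w)/27 + C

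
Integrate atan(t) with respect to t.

t*atan(t) - log(t**2 + 1)/2 + C

Use integration by parts with u = arctan(t), dv = dt.
Then du = 1/(t**2 + 1) dt.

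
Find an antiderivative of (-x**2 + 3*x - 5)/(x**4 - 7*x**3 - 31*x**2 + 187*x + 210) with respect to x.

Factor the denominator: (x - 7)*(x - 6)*(x + 1)*(x + 5).
Partial-fraction decomposition: 15/(176*(x + 5)) - 9/(224*(x + 1)) + 23/(77*(x - 6)) - 11/(32*(x - 7)).
Integrate each term: A/(x−a) contributes A·log|x−a|.

-11*log(x - 7)/32 + 23*log(x - 6)/77 - 9*log(x + 1)/224 + 15*log(x + 5)/176 + C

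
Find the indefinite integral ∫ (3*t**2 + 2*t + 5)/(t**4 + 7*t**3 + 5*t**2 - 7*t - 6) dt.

Factor the denominator: (t - 1)*(t + 1)**2*(t + 6).
Partial-fraction decomposition: -101/(175*(t + 6)) + 11/(50*(t + 1)) - 3/(5*(t + 1)**2) + 5/(14*(t - 1)).
Integrate each term; A/(t−a) gives A·log|t−a|; A/(t−a)² gives −A/(t−a).

5*log(t - 1)/14 + 11*log(t + 1)/50 - 101*log(t + 6)/175 + 3/(5*t + 5) + C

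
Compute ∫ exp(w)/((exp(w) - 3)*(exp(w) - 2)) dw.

Let u = e^w, du = e^w dw.
The integral becomes ∫ du/((u-3)(u-2)); decompose into partial fractions.

log(exp(w) - 3) - log(exp(w) - 2) + C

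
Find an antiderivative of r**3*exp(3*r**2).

Let u = r², du = 2r dr; rewrite as (1/2)∫ u^1·exp(3u) du.
Now integrate by parts 1 time.

(3*r**2 - 1)*exp(3*r**2)/18 + C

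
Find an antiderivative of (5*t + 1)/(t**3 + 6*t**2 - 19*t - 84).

Factor the denominator: (t - 4)*(t + 3)*(t + 7).
Partial-fraction decomposition: -17/(22*(t + 7)) + 1/(2*(t + 3)) + 3/(11*(t - 4)).
Integrate each term: A/(t−a) contributes A·log|t−a|.

3*log(t - 4)/11 + log(t + 3)/2 - 17*log(t + 7)/22 + C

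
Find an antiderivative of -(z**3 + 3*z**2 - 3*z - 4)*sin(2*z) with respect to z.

z**3*cos(2*z)/2 - 3*z**2*sin(2*z)/4 + 3*z**2*cos(2*z)/2 - 3*z*sin(2*z)/2 - 9*z*cos(2*z)/4 + 9*sin(2*z)/8 - 11*cos(2*z)/4 + C

Use integration by parts with u = z**3 + 3*z**2 - 3*z - 4, dv = -sin(2*z) dz, so v = cos(2*z)/2.
Apply parts 3 times (tabular method): alternate signs, differentiate u down to 0, integrate dv up.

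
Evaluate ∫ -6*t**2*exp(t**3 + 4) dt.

Let u = t**3 + 4, so du = (3*t**2) dt.
Rewriting, the integral becomes -2·∫ e^u du = -2·e^u.
Substituting back, u = t**3 + 4.

-2*exp(t**3 + 4) + C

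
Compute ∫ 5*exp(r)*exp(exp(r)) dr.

Let u = exp(r), so du = (exp(r)) dr.
Rewriting, the integral becomes 5·∫ e^u du = 5·e^u.
Substituting back, u = exp(r).

5*exp(exp(r)) + C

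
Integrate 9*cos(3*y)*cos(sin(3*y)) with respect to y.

Let u = sin(3*y), so du = (3*cos(3*y)) dy.
Rewriting, the integral becomes 3·∫ cos(u) du = 3·sin(u).
Substituting back, u = sin(3*y).

3*sin(sin(3*y)) + C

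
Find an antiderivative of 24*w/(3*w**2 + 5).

Let u = 3*w**2 + 5, so du = (6*w) dw.
Rewriting, the integral becomes 4·∫ 1/u du = 4·log(u).
Substituting back, u = 3*w**2 + 5.

4*log(3*w**2 + 5) + C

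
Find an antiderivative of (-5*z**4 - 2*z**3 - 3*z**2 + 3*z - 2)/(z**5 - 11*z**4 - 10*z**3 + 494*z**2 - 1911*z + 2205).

Factor the denominator: (z - 7)*(z - 5)*(z - 3)**2*(z + 7).
Partial-fraction decomposition: -11489/(16800*(z + 7)) - 18407/(1600*(z - 3)) - 479/(80*(z - 3)**2) + 3437/(96*(z - 5)) - 12819/(448*(z - 7)).
Integrate each term; A/(z−a) gives A·log|z−a|; A/(z−a)² gives −A/(z−a).

-12819*log(z - 7)/448 + 3437*log(z - 5)/96 - 18407*log(z - 3)/1600 - 11489*log(z + 7)/16800 + 479/(80*z - 240) + C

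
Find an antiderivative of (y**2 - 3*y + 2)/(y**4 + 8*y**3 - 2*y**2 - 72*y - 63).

log(y - 3)/120 - log(y + 1)/8 + 5*log(y + 3)/12 - 3*log(y + 7)/10 + C

Factor the denominator: (y - 3)*(y + 1)*(y + 3)*(y + 7).
Partial-fraction decomposition: -3/(10*(y + 7)) + 5/(12*(y + 3)) - 1/(8*(y + 1)) + 1/(120*(y - 3)).
Integrate each term: A/(y−a) contributes A·log|y−a|.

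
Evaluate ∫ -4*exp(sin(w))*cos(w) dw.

Let u = sin(w), so du = (cos(w)) dw.
Rewriting, the integral becomes -4·∫ e^u du = -4·e^u.
Substituting back, u = sin(w).

-4*exp(sin(w)) + C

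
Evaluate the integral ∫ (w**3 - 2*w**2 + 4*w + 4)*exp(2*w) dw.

(4*w**3 - 14*w**2 + 30*w + 1)*exp(2*w)/8 + C

Use integration by parts with u = w**3 - 2*w**2 + 4*w + 4, dv = exp(2*w) dw, so v = exp(2*w)/2.
Apply parts 3 times (tabular method): alternate signs, differentiate u down to 0, integrate dv up.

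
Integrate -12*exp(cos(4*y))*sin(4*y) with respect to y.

Let u = cos(4*y), so du = (-4*sin(4*y)) dy.
Rewriting, the integral becomes 3·∫ e^u du = 3·e^u.
Substituting back, u = cos(4*y).

3*exp(cos(4*y)) + C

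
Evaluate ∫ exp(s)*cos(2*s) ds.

2*exp(s)*sin(2*s)/5 + exp(s)*cos(2*s)/5 + C

Let I denote the integral. Integrate by parts with u = cos(2*s), dv = exp(s) ds, so v = exp(s): I = exp(s)*cos(2*s) + 2·∫ exp(s)*sin(2*s) ds.
Apply parts again with u = sin(2*s), dv = exp(s) ds: ∫ exp(s)*sin(2*s) ds = exp(s)*sin(2*s) − 2·I. Substituting back brings back I: I = 2*exp(s)*sin(2*s) + exp(s)*cos(2*s) − 4·I.
Solving for I: (1 + 4)·I equals the remaining terms, so I = (1/5)·(2*exp(s)*sin(2*s) + exp(s)*cos(2*s)).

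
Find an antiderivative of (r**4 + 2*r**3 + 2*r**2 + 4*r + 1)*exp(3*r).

(27*r**4 + 18*r**3 + 36*r**2 + 84*r - 1)*exp(3*r)/81 + C

Use integration by parts with u = r**4 + 2*r**3 + 2*r**2 + 4*r + 1, dv = exp(3*r) dr, so v = exp(3*r)/3.
Apply parts 4 times (tabular method): alternate signs, differentiate u down to 0, integrate dv up.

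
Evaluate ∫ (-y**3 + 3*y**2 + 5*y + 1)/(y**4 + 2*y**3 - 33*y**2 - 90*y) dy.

-log(y)/90 - 7*log(y - 6)/54 + 20*log(y + 3)/27 - 8*log(y + 5)/5 + C

Factor the denominator: y*(y - 6)*(y + 3)*(y + 5).
Partial-fraction decomposition: -8/(5*(y + 5)) + 20/(27*(y + 3)) - 7/(54*(y - 6)) - 1/(90*y).
Integrate each term: A/(y−a) contributes A·log|y−a|.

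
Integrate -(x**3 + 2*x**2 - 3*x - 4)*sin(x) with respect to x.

Use integration by parts with u = x**3 + 2*x**2 - 3*x - 4, dv = -sin(x) dx, so v = cos(x).
Apply parts 3 times (tabular method): alternate signs, differentiate u down to 0, integrate dv up.

x**3*cos(x) - 3*x**2*sin(x) + 2*x**2*cos(x) - 4*x*sin(x) - 9*x*cos(x) + 9*sin(x) - 8*cos(x) + C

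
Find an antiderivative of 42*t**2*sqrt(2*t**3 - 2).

14*(2*t**3 - 2)**(3/2)/3 + C

Let u = 2*t**3 - 2, so du = (6*t**2) dt.
Rewriting, the integral becomes 7·∫ √u du = 7·(2/3)u^(3/2).
Substituting back, u = 2*t**3 - 2.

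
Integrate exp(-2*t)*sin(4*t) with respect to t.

Let I denote the integral. Integrate by parts with u = sin(4*t), dv = exp(-2*t) dt, so v = -exp(-2*t)/2: I = -exp(-2*t)*sin(4*t)/2 + 2·∫ exp(-2*t)*cos(4*t) dt.
Apply parts again with u = cos(4*t), dv = exp(-2*t) dt: ∫ exp(-2*t)*cos(4*t) dt = -exp(-2*t)*cos(4*t)/2 − 2·I. Substituting back brings back I: I = -exp(-2*t)*sin(4*t)/2 - exp(-2*t)*cos(4*t) − 4·I.
Solving for I: (1 + 4)·I equals the remaining terms, so I = (1/5)·(-exp(-2*t)*sin(4*t)/2 - exp(-2*t)*cos(4*t)).

-exp(-2*t)*sin(4*t)/10 - exp(-2*t)*cos(4*t)/5 + C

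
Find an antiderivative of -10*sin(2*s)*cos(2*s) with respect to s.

Let u = sin(2*s), so du = (2*cos(2*s)) ds.
Rewriting, the integral becomes -5·∫ u^1 du = -5·u^2/2.
Substituting back, u = sin(2*s).

-5*sin(2*s)**2/2 + C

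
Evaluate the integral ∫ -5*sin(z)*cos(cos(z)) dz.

5*sin(cos(z)) + C

Let u = cos(z), so du = (-sin(z)) dz.
Rewriting, the integral becomes 5·∫ cos(u) du = 5·sin(u).
Substituting back, u = cos(z).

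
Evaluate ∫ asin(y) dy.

y*asin(y) + sqrt(-y**2 + 1) + C

Use integration by parts with u = arcsin(y), dv = dy.
Then du = 1/sqrt(-y**2 + 1) dy.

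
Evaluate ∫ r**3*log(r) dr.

Use integration by parts with u = log(r), dv = r**3 dr.
Then du = 1/r dr and v = r**4/4.

r**4*log(r)/4 - r**4/16 + C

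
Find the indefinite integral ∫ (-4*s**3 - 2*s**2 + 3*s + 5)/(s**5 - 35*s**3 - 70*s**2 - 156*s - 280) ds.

-361*log(s - 7)/1431 - 23*log(s + 2)/216 + 110*log(s + 5)/261 - 771*log(s**2 + 4)/24592 - 2089*atan(s/2)/12296 + C

Factor the denominator: (s - 7)*(s + 2)*(s + 5)*(s**2 + 4).
Partial-fraction decomposition: -(771*s + 4178)/(12296*(s**2 + 4)) + 110/(261*(s + 5)) - 23/(216*(s + 2)) - 361/(1431*(s - 7)).
Integrate each term; A/(s−a) gives A·log|s−a|; the (Bs+D)/(s²+p²) term gives a log and an atan.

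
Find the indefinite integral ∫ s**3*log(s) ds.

s**4*log(s)/4 - s**4/16 + C

Use integration by parts with u = log(s), dv = s**3 ds.
Then du = 1/s ds and v = s**4/4.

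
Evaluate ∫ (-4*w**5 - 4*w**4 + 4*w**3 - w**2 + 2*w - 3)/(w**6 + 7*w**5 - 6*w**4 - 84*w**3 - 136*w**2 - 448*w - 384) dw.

-39*log(w - 4)/64 + 2*log(w + 1)/75 + 2789*log(w + 4)/960 - 5001*log(w + 6)/800 - 57*log(w**2 + 4)/1600 + 231*atan(w/2)/800 + C

Factor the denominator: (w - 4)*(w + 1)*(w + 4)*(w + 6)*(w**2 + 4).
Partial-fraction decomposition: -3*(19*w - 154)/(800*(w**2 + 4)) - 5001/(800*(w + 6)) + 2789/(960*(w + 4)) + 2/(75*(w + 1)) - 39/(64*(w - 4)).
Integrate each term; A/(w−a) gives A·log|w−a|; the (Bw+D)/(w²+p²) term gives a log and an atan.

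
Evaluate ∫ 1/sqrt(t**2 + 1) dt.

log(t + sqrt(t**2 + 1)) + C

Substitute t = tan(θ), so dt = sec(θ)^2 dθ and the radical becomes sqrt(t**2 + 1) = sec(θ) by the Pythagorean identity.
Integrate the resulting trig expression in θ, then back-substitute tan(θ) = t, sec(θ) = sqrt(t**2 + 1) (absorbing any constant into C).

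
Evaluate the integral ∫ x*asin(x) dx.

Use integration by parts with u = arcsin(x), dv = x dx.
Then du = 1/sqrt(-x**2 + 1) dx.

x**2*asin(x)/2 + x*sqrt(-x**2 + 1)/4 - asin(x)/4 + C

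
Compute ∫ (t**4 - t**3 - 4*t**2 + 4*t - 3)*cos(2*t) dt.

Use integration by parts with u = t**4 - t**3 - 4*t**2 + 4*t - 3, dv = cos(2*t) dt, so v = sin(2*t)/2.
Apply parts 4 times (tabular method): alternate signs, differentiate u down to 0, integrate dv up.

t**4*sin(2*t)/2 - t**3*sin(2*t)/2 + t**3*cos(2*t) - 7*t**2*sin(2*t)/2 - 3*t**2*cos(2*t)/4 + 11*t*sin(2*t)/4 - 7*t*cos(2*t)/2 + sin(2*t)/4 + 11*cos(2*t)/8 + C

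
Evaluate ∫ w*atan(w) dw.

w**2*atan(w)/2 - w/2 + atan(w)/2 + C

Use integration by parts with u = arctan(w), dv = w dw.
Then du = 1/(w**2 + 1) dw.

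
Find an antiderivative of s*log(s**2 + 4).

Let u = s**2 + 4, so du = (2*s) ds.
The integral becomes (1/2)·∫ log(u) du; integrate by parts with u′=log(u), dv′=du.

s**2*log(s**2 + 4)/2 - s**2/2 + 2*log(s**2 + 4) + C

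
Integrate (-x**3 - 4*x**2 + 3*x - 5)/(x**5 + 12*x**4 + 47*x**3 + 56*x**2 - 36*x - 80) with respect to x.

-7*log(x - 1)/270 - 11*log(x + 2)/12 + 17*log(x + 4)/20 + 5*log(x + 5)/54 - 19/(18*x + 36) + C

Factor the denominator: (x - 1)*(x + 2)**2*(x + 4)*(x + 5).
Partial-fraction decomposition: 5/(54*(x + 5)) + 17/(20*(x + 4)) - 11/(12*(x + 2)) + 19/(18*(x + 2)**2) - 7/(270*(x - 1)).
Integrate each term; A/(x−a) gives A·log|x−a|; A/(x−a)² gives −A/(x−a).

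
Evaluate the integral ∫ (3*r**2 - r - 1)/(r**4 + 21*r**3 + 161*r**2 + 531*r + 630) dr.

29*log(r + 3)/24 - 79*log(r + 5)/4 + 113*log(r + 6)/3 - 153*log(r + 7)/8 + C

Factor the denominator: (r + 3)*(r + 5)*(r + 6)*(r + 7).
Partial-fraction decomposition: -153/(8*(r + 7)) + 113/(3*(r + 6)) - 79/(4*(r + 5)) + 29/(24*(r + 3)).
Integrate each term: A/(r−a) contributes A·log|r−a|.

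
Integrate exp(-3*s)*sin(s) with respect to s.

Let I denote the integral. Integrate by parts with u = sin(s), dv = exp(-3*s) ds, so v = -exp(-3*s)/3: I = -exp(-3*s)*sin(s)/3 + (1/3)·∫ exp(-3*s)*cos(s) ds.
Apply parts again with u = cos(s), dv = exp(-3*s) ds: ∫ exp(-3*s)*cos(s) ds = -exp(-3*s)*cos(s)/3 − (1/3)·I. Substituting back brings back I: I = -exp(-3*s)*sin(s)/3 - exp(-3*s)*cos(s)/9 − (1/9)·I.
Solving for I: (1 + 1/9)·I equals the remaining terms, so I = (9/10)·(-exp(-3*s)*sin(s)/3 - exp(-3*s)*cos(s)/9).

-3*exp(-3*s)*sin(s)/10 - exp(-3*s)*cos(s)/10 + C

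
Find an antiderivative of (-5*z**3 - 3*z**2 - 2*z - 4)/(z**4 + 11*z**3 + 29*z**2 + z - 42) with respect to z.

Factor the denominator: (z - 1)*(z + 2)*(z + 3)*(z + 7).
Partial-fraction decomposition: -789/(80*(z + 7)) + 55/(8*(z + 3)) - 28/(15*(z + 2)) - 7/(48*(z - 1)).
Integrate each term: A/(z−a) contributes A·log|z−a|.

-7*log(z - 1)/48 - 28*log(z + 2)/15 + 55*log(z + 3)/8 - 789*log(z + 7)/80 + C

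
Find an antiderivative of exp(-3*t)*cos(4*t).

Let I denote the integral. Integrate by parts with u = cos(4*t), dv = exp(-3*t) dt, so v = -exp(-3*t)/3: I = -exp(-3*t)*cos(4*t)/3 − (4/3)·∫ exp(-3*t)*sin(4*t) dt.
Apply parts again with u = sin(4*t), dv = exp(-3*t) dt: ∫ exp(-3*t)*sin(4*t) dt = -exp(-3*t)*sin(4*t)/3 + (4/3)·I. Substituting back brings back I: I = 4*exp(-3*t)*sin(4*t)/9 - exp(-3*t)*cos(4*t)/3 − (16/9)·I.
Solving for I: (1 + 16/9)·I equals the remaining terms, so I = (9/25)·(4*exp(-3*t)*sin(4*t)/9 - exp(-3*t)*cos(4*t)/3).

4*exp(-3*t)*sin(4*t)/25 - 3*exp(-3*t)*cos(4*t)/25 + C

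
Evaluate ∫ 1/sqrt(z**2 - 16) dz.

log(z + sqrt(z**2 - 16)) + C

Substitute z = 4·sec(θ), so dz = 4·sec(θ)*tan(θ) dθ and the radical becomes sqrt(z**2 - 16) = 4·tan(θ) by the Pythagorean identity.
Integrate the resulting trig expression in θ, then back-substitute sec(θ) = z/4, tan(θ) = sqrt(z**2 - 16)/4 (absorbing any constant into C).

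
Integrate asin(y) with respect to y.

y*asin(y) + sqrt(-y**2 + 1) + C

Use integration by parts with u = arcsin(y), dv = dy.
Then du = 1/sqrt(-y**2 + 1) dy.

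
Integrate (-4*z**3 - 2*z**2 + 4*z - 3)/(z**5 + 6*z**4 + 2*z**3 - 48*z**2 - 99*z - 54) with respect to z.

-13*log(z - 3)/80 + 5*log(z + 1)/16 + 13*log(z + 2)/5 - 11*log(z + 3)/4 + 25/(4*z + 12) + C

Factor the denominator: (z - 3)*(z + 1)*(z + 2)*(z + 3)**2.
Partial-fraction decomposition: -11/(4*(z + 3)) - 25/(4*(z + 3)**2) + 13/(5*(z + 2)) + 5/(16*(z + 1)) - 13/(80*(z - 3)).
Integrate each term; A/(z−a) gives A·log|z−a|; A/(z−a)² gives −A/(z−a).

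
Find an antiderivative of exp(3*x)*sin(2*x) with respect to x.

Let I denote the integral. Integrate by parts with u = sin(2*x), dv = exp(3*x) dx, so v = exp(3*x)/3: I = exp(3*x)*sin(2*x)/3 − (2/3)·∫ exp(3*x)*cos(2*x) dx.
Apply parts again with u = cos(2*x), dv = exp(3*x) dx: ∫ exp(3*x)*cos(2*x) dx = exp(3*x)*cos(2*x)/3 + (2/3)·I. Substituting back brings back I: I = exp(3*x)*sin(2*x)/3 - 2*exp(3*x)*cos(2*x)/9 − (4/9)·I.
Solving for I: (1 + 4/9)·I equals the remaining terms, so I = (9/13)·(exp(3*x)*sin(2*x)/3 - 2*exp(3*x)*cos(2*x)/9).

3*exp(3*x)*sin(2*x)/13 - 2*exp(3*x)*cos(2*x)/13 + C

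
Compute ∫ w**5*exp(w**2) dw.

Let u = w², du = 2w dw; rewrite as (1/2)∫ u^2·exp(1u) du.
Now integrate by parts 2 times.

(w**4 - 2*w**2 + 2)*exp(w**2)/2 + C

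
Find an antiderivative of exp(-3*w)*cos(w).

exp(-3*w)*sin(w)/10 - 3*exp(-3*w)*cos(w)/10 + C

Let I denote the integral. Integrate by parts with u = cos(w), dv = exp(-3*w) dw, so v = -exp(-3*w)/3: I = -exp(-3*w)*cos(w)/3 − (1/3)·∫ exp(-3*w)*sin(w) dw.
Apply parts again with u = sin(w), dv = exp(-3*w) dw: ∫ exp(-3*w)*sin(w) dw = -exp(-3*w)*sin(w)/3 + (1/3)·I. Substituting back brings back I: I = exp(-3*w)*sin(w)/9 - exp(-3*w)*cos(w)/3 − (1/9)·I.
Solving for I: (1 + 1/9)·I equals the remaining terms, so I = (9/10)·(exp(-3*w)*sin(w)/9 - exp(-3*w)*cos(w)/3).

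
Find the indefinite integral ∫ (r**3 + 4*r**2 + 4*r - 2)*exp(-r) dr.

Use integration by parts with u = r**3 + 4*r**2 + 4*r - 2, dv = exp(-r) dr, so v = -exp(-r).
Apply parts 3 times (tabular method): alternate signs, differentiate u down to 0, integrate dv up.

(-r**3 - 7*r**2 - 18*r - 16)*exp(-r) + C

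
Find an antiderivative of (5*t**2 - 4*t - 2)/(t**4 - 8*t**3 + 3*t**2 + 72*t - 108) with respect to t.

Factor the denominator: (t - 6)*(t - 3)*(t - 2)*(t + 3).
Partial-fraction decomposition: -11/(54*(t + 3)) + 1/(2*(t - 2)) - 31/(18*(t - 3)) + 77/(54*(t - 6)).
Integrate each term: A/(t−a) contributes A·log|t−a|.

77*log(t - 6)/54 - 31*log(t - 3)/18 + log(t - 2)/2 - 11*log(t + 3)/54 + C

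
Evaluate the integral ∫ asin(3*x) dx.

Use integration by parts with u = arcsin(3*x), dv = dx.
Then du = 3/sqrt(-9*x**2 + 1) dx.

x*asin(3*x) + sqrt(-9*x**2 + 1)/3 + C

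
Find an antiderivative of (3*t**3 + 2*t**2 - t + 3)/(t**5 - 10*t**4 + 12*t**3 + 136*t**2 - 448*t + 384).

717*log(t - 6)/320 - 223*log(t - 4)/64 + 83*log(t - 2)/64 - 17*log(t + 4)/320 - 11/(16*t - 32) + C

Factor the denominator: (t - 6)*(t - 4)*(t - 2)**2*(t + 4).
Partial-fraction decomposition: -17/(320*(t + 4)) + 83/(64*(t - 2)) + 11/(16*(t - 2)**2) - 223/(64*(t - 4)) + 717/(320*(t - 6)).
Integrate each term; A/(t−a) gives A·log|t−a|; A/(t−a)² gives −A/(t−a).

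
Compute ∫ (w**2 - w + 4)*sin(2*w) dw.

Use integration by parts with u = w**2 - w + 4, dv = sin(2*w) dw, so v = -cos(2*w)/2.
Apply parts 2 times (tabular method): alternate signs, differentiate u down to 0, integrate dv up.

-w**2*cos(2*w)/2 + w*sin(2*w)/2 + w*cos(2*w)/2 - sin(2*w)/4 - 7*cos(2*w)/4 + C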